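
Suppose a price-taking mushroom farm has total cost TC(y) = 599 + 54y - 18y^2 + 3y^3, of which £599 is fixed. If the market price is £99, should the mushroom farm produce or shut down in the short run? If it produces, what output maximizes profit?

Strip out fixed cost: VC = 54y - 18y^2 + 3y^3. Then AVC = 54 - 18y + 3y^2 and MC = 54 - 36y + 9y^2.
The AVC parabola has its vertex at y = 18/6 = 3, where AVC = 54 - 18·3 + 3·3^2 = £27.
Since P = £99 ≥ min AVC = £27, price covers variable cost and the firm should produce.
P = MC gives -45 - 36y + 9y^2 = 0, with roots -1 and 5. Take the larger (rising MC): y* = 5.
Check: AVC at y = 5 is £39 ≤ P, so revenue covers variable cost.
Profit = P·y − TC = 99·5 − 794 = -£299, a loss, but smaller than the £599 fixed cost the firm would lose by shutting down.

Produce at y = 5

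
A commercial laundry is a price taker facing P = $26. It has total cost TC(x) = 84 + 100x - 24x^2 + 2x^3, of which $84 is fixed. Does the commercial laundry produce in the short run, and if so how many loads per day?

From TC, MC = TC'(x) = 100 - 48x + 6x^2 and AVC = VC/x = 100 - 24x + 2x^2.
AVC hits its minimum where MC = AVC, at x = 6, giving min AVC = 100 - 24·6 + 2·6^2 = $28.
Since P = $26 < min AVC = $28, price fails to cover variable cost at any output.
The firm minimizes its loss by shutting down and losing only its fixed cost of $84.

Shut down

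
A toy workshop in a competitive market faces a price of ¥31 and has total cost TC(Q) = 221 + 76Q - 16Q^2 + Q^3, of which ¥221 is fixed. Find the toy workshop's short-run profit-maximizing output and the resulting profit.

Profit = -¥59 at Q = 9

AVC = 76 - 16Q + Q^2 has its minimum ¥12 at Q = 8; price ¥31 clears that bar, so the firm operates.
MC = 76 - 32Q + 3Q^2. Setting P = MC and taking the root on the rising branch gives Q* = 9.
TR = 31·9 = 279. TC = 221 + 117 = 338. Profit = 279 − 338 = -¥59.
Shutting down would mean losing the fixed cost of ¥221, so operating at a loss of ¥59 is better by ¥162.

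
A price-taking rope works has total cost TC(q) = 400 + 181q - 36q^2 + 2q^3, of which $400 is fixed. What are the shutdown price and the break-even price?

Shutdown price = $19; break-even price = $61

Shutdown price = min AVC. AVC = 181 - 36q + 2q^2, with vertex at q = 9 and minimum $19.
ATC = 400/q + 181 - 36q + 2q^2. Setting dATC/dq = −400/q^2 − 36 + 4q = 0 gives q = 10 (since 4·10^3 − 36·10^2 = 400).
min ATC = 400/10 + 181 − 36·10 + 2·10^2 = $61. That is the break-even price.
Between these two prices the firm operates at a loss; above $61 it earns a profit.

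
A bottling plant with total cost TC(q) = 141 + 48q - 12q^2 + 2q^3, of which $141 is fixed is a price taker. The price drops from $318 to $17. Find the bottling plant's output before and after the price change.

Output falls from 9 to 0 (the firm shuts down)

AVC = 48 - 12q + 2q^2, minimized at q = 3 where min AVC = $30. MC = 48 - 24q + 6q^2.
With P = $318 above the shutdown price, P = MC gives q = 9.
At P = $17 < min AVC = $30, price no longer covers variable cost at any output, so the firm shuts down: q = 0.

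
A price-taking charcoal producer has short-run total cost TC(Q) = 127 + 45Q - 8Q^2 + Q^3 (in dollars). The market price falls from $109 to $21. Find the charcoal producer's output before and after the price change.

Output falls from 8 to 0 (the firm shuts down)

AVC = 45 - 8Q + Q^2, minimized at Q = 4 where min AVC = $29. MC = 45 - 16Q + 3Q^2.
With P = $109 above the shutdown price, P = MC gives Q = 8.
At P = $21 < min AVC = $29, price no longer covers variable cost at any output, so the firm shuts down: Q = 0.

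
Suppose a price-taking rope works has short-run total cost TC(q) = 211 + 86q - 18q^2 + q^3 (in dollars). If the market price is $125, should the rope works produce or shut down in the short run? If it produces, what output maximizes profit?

Produce at q = 13

Strip out fixed cost: VC = 86q - 18q^2 + q^3. Then AVC = 86 - 18q + q^2 and MC = 86 - 36q + 3q^2.
AVC is minimized where dAVC/dq = -18 + 2q = 0, at q = 9; min AVC = 86 - 18·9 + 9^2 = $5.
P = $125 exceeds min AVC = $5, so the firm stays open.
P = MC gives -39 - 36q + 3q^2 = 0, with roots -1 and 13. Take the larger (rising MC): q* = 13.
Check: AVC at q = 13 is $21 ≤ P, so revenue covers variable cost.
Profit = P·q − TC = 125·13 − 484 = $1141.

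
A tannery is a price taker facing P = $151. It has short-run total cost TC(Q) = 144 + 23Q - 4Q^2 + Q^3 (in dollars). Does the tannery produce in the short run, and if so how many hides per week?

From TC, MC = TC'(Q) = 23 - 8Q + 3Q^2 and AVC = VC/Q = 23 - 4Q + Q^2.
AVC hits its minimum where MC = AVC, at Q = 2, giving min AVC = 23 - 4·2 + 2^2 = $19.
Since P = $151 ≥ min AVC = $19, price covers variable cost and the firm should produce.
P = MC gives -128 - 8Q + 3Q^2 = 0, with roots -16/3 and 8. Take the larger (rising MC): Q* = 8.
Check: AVC at Q = 8 is $55 ≤ P, so revenue covers variable cost.
Profit = P·Q − TC = 151·8 − 584 = $624.

Produce at Q = 8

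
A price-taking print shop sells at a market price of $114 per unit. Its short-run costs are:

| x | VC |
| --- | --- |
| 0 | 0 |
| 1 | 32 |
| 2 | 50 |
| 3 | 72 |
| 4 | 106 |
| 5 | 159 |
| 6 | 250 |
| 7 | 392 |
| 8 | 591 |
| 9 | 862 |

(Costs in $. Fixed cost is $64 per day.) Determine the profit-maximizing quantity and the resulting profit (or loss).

Tabulate TR − TC: x=0: -64; x=1: 18; x=2: 114; x=3: 206; x=4: 286; x=5: 347; x=6: 370; x=7: 342; x=8: 257; x=9: 100.
Profit is maximized at x = 6. AVC there is 250/6 = $41.67 ≤ P, so producing beats shutting down (which would give -$64).

x = 6; profit = $370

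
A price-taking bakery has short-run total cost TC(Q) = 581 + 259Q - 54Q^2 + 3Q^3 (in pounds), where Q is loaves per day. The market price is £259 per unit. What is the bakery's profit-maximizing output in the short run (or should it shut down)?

Produce at Q = 12

Strip out fixed cost: VC = 259Q - 54Q^2 + 3Q^3. Then AVC = 259 - 54Q + 3Q^2 and MC = 259 - 108Q + 9Q^2.
AVC hits its minimum where MC = AVC, at Q = 9, giving min AVC = 259 - 54·9 + 3·9^2 = £16.
Since P = £259 ≥ min AVC = £16, price covers variable cost and the firm should produce.
Set P = MC: 259 = 259 - 108Q + 9Q^2 → -108Q + 9Q^2 = 0. The roots are Q = 0 and Q = 12; the profit-maximizing output is on the rising part of MC, so Q* = 12.
Check: AVC at Q = 12 is £43 ≤ P, so revenue covers variable cost.
Profit = P·Q − TC = 259·12 − 1097 = £2011.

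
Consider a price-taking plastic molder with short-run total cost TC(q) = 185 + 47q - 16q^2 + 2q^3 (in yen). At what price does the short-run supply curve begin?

¥15 per unit

Short-run supply begins at min AVC. From VC = 47q - 16q^2 + 2q^3, AVC = 47 - 16q + 2q^2.
At the minimum of AVC, MC = AVC. MC = 47 - 32q + 6q^2; setting MC = AVC gives 4q^2 - 16q = 0, so q = 4. min AVC = 15.
For P < ¥15 the firm produces nothing.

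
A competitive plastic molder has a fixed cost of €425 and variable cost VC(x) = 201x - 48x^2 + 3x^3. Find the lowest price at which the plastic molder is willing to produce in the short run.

Short-run supply begins at min AVC. From VC = 201x - 48x^2 + 3x^3, AVC = 201 - 48x + 3x^2.
dAVC/dx = -48 + 6x = 0 gives x = 8. min AVC = 201 - 48·8 + 3·8^2 = 9.
The firm shuts down for any P below €9.

€9 per unit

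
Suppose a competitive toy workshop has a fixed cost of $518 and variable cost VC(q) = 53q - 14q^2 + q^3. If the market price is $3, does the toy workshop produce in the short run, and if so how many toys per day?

From TC, MC = TC'(q) = 53 - 28q + 3q^2 and AVC = VC/q = 53 - 14q + q^2.
AVC hits its minimum where MC = AVC, at q = 7, giving min AVC = 53 - 14·7 + 7^2 = $4.
Since P = $3 < min AVC = $4, price fails to cover variable cost at any output.
The firm minimizes its loss by shutting down and losing only its fixed cost of $518.

Shut down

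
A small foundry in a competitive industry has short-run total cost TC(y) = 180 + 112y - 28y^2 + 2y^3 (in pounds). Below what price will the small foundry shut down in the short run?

The shutdown price is the minimum of AVC. VC = 112y - 28y^2 + 2y^3, so AVC = 112 - 28y + 2y^2.
dAVC/dy = -28 + 4y = 0 gives y = 7. min AVC = 112 - 28·7 + 2·7^2 = 14.
For P < £14 the firm produces nothing.

£14 per unit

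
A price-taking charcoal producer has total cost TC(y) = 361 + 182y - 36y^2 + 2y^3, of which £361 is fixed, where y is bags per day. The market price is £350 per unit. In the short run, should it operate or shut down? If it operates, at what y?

Variable cost is VC = 182y - 36y^2 + 2y^3, so AVC = VC/y = 182 - 36y + 2y^2 and MC = dTC/dy = 182 - 72y + 6y^2.
AVC is minimized where dAVC/dy = -36 + 4y = 0, at y = 9; min AVC = 182 - 36·9 + 2·9^2 = £20.
P = £350 exceeds min AVC = £20, so the firm stays open.
Solving P = MC: -168 - 72y + 6y^2 = 0 ⇒ y = -2 or 14. On the upward-sloping branch, y* = 14.
Check: AVC at y = 14 is £70 ≤ P, so revenue covers variable cost.
Profit = P·y − TC = 350·14 − 1341 = £3559.

Produce at y = 14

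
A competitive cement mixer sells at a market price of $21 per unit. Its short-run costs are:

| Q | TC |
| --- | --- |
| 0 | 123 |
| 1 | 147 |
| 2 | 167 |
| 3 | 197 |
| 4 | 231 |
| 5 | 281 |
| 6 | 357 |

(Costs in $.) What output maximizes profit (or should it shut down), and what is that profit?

Q = 0 (shut down); profit = -$123

Compute π = P·Q − TC at each output: Q=0: -123; Q=1: -126; Q=2: -125; Q=3: -134; Q=4: -147; Q=5: -176; Q=6: -231.
Profit is highest at Q = 0. Equivalently, the lowest AVC in the table is 44/2 ≈ $22 at Q = 2, and P = $21 falls below it — price never covers variable cost, so the firm shuts down and loses only its fixed cost.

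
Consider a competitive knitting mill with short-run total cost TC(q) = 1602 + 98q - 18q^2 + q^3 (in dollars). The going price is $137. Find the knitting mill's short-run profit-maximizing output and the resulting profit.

AVC = 98 - 18q + q^2 has its minimum $17 at q = 9; price $137 clears that bar, so the firm operates.
With MC = 98 - 36q + 3q^2, P = MC on the upward-sloping part at q* = 13.
TR = 137·13 = 1781. TC = 1602 + 429 = 2031. Profit = 1781 − 2031 = -$250.
Shutting down would mean losing the fixed cost of $1602, so operating at a loss of $250 is better by $1352.

Profit = -$250 at q = 13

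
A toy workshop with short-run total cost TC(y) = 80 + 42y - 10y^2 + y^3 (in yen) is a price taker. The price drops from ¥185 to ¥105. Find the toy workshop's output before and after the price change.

MC = 42 - 20y + 3y^2; the shutdown threshold is min AVC = ¥17 (at y = 5).
At P = ¥185 ≥ min AVC, set P = MC on the rising branch: y = 11.
At P = ¥105 ≥ min AVC, set P = MC: y = 9. The firm stays open but cuts output.

Output falls from 11 to 9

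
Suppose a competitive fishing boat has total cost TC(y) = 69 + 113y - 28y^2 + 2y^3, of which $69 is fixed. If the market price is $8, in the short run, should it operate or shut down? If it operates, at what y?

Strip out fixed cost: VC = 113y - 28y^2 + 2y^3. Then AVC = 113 - 28y + 2y^2 and MC = 113 - 56y + 6y^2.
The AVC parabola has its vertex at y = 28/4 = 7, where AVC = 113 - 28·7 + 2·7^2 = $15.
Since P = $8 < min AVC = $15, price fails to cover variable cost at any output.
The firm minimizes its loss by shutting down and losing only its fixed cost of $69.

Shut down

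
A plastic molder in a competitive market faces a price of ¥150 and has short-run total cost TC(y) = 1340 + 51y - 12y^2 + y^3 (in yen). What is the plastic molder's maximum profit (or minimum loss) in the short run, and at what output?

AVC = 51 - 12y + y^2; min AVC = ¥15 at y = 6. Since P = ¥150 ≥ min AVC, the firm produces.
MC = 51 - 24y + 3y^2. Setting P = MC and taking the root on the rising branch gives y* = 11.
TR = 150·11 = 1650. TC = 1340 + 440 = 1780. Profit = 1650 − 1780 = -¥130.
That loss of ¥130 beats the ¥1340 the firm would lose by shutting down; producing recovers ¥1210 of fixed cost.

Profit = -¥130 at y = 11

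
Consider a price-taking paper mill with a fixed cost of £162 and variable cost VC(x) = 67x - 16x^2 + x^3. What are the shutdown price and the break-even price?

AVC = 67 - 16x + x^2; minimized at x = 8, giving min AVC = £3. That is the shutdown price.
ATC = 162/x + 67 - 16x + x^2. Setting dATC/dx = −162/x^2 − 16 + 2x = 0 gives x = 9 (since 2·9^3 − 16·9^2 = 162).
min ATC = 162/9 + 67 − 16·9 + 9^2 = £22. That is the break-even price.
For £3 ≤ P < £22 the firm produces at a loss; below £3 it shuts down.

Shutdown price = £3; break-even price = £22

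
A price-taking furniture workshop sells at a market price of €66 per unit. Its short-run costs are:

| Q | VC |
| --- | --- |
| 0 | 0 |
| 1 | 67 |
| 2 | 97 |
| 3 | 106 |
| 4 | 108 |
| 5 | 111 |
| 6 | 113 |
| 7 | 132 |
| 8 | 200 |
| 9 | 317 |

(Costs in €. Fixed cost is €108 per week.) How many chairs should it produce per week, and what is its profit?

Q = 7; profit = €222

Compute π = P·Q − TC at each output: Q=0: -108; Q=1: -109; Q=2: -73; Q=3: -16; Q=4: 48; Q=5: 111; Q=6: 175; Q=7: 222; Q=8: 220; Q=9: 169.
Profit is maximized at Q = 7. AVC there is 132/7 = €18.86 ≤ P, so producing beats shutting down (which would give -€108).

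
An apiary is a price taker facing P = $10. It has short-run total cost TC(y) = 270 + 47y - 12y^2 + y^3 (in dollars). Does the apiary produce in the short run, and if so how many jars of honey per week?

Shut down

Variable cost is VC = 47y - 12y^2 + y^3, so AVC = VC/y = 47 - 12y + y^2 and MC = dTC/dy = 47 - 24y + 3y^2.
The AVC parabola has its vertex at y = 12/2 = 6, where AVC = 47 - 12·6 + 6^2 = $11.
P = $10 lies below min AVC = $11; no output level covers variable cost.
Best response: produce nothing and absorb the $270 fixed cost.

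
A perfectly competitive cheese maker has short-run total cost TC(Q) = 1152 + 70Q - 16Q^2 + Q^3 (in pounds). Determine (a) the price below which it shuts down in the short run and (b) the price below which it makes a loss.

Shutdown price = £6; break-even price = £118

AVC = 70 - 16Q + Q^2; minimized at Q = 8, giving min AVC = £6. That is the shutdown price.
ATC = 1152/Q + 70 - 16Q + Q^2. Setting dATC/dQ = −1152/Q^2 − 16 + 2Q = 0 gives Q = 12 (since 2·12^3 − 16·12^2 = 1152).
min ATC = 1152/12 + 70 − 16·12 + 12^2 = £118. That is the break-even price.
For £6 ≤ P < £118 the firm produces at a loss; below £6 it shuts down.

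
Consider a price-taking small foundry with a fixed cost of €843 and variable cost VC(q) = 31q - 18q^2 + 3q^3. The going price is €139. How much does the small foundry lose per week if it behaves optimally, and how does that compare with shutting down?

Profit = -€195 at q = 6

AVC = 31 - 18q + 3q^2; min AVC = €4 at q = 3. Since P = €139 ≥ min AVC, the firm produces.
MC = 31 - 36q + 9q^2. Setting P = MC and taking the root on the rising branch gives q* = 6.
TR = 139·6 = 834. TC = 843 + 186 = 1029. Profit = 834 − 1029 = -€195.
That loss of €195 beats the €843 the firm would lose by shutting down; producing recovers €648 of fixed cost.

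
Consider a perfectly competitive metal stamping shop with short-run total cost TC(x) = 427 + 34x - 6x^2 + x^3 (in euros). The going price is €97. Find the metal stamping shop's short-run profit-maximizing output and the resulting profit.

AVC = 34 - 6x + x^2 has its minimum €25 at x = 3; price €97 clears that bar, so the firm operates.
MC = 34 - 12x + 3x^2. Setting P = MC and taking the root on the rising branch gives x* = 7.
TR = 97·7 = 679. TC = 427 + 287 = 714. Profit = 679 − 714 = -€35.
By producing, the firm covers all variable cost plus €392 of fixed cost; shutting down would lose the full €427.

Profit = -€35 at x = 7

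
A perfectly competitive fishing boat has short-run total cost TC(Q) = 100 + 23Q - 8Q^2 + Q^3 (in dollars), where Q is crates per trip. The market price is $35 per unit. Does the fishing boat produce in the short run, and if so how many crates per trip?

Produce at Q = 6

Strip out fixed cost: VC = 23Q - 8Q^2 + Q^3. Then AVC = 23 - 8Q + Q^2 and MC = 23 - 16Q + 3Q^2.
AVC hits its minimum where MC = AVC, at Q = 4, giving min AVC = 23 - 8·4 + 4^2 = $7.
Because $35 ≥ $7, revenue can cover variable cost; the firm operates.
Solving P = MC: -12 - 16Q + 3Q^2 = 0 ⇒ Q = -2/3 or 6. On the upward-sloping branch, Q* = 6.
Check: AVC at Q = 6 is $11 ≤ P, so revenue covers variable cost.
Profit = P·Q − TC = 35·6 − 166 = $44.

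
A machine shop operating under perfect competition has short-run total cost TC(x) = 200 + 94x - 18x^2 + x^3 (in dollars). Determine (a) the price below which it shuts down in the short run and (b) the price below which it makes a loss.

Shutdown price = $13; break-even price = $34

AVC = 94 - 18x + x^2; minimized at x = 9, giving min AVC = $13. That is the shutdown price.
ATC = 200/x + 94 - 18x + x^2. Setting dATC/dx = −200/x^2 − 18 + 2x = 0 gives x = 10 (since 2·10^3 − 18·10^2 = 200).
min ATC = 200/10 + 94 − 18·10 + 10^2 = $34. That is the break-even price.
Between these two prices the firm operates at a loss; above $34 it earns a profit.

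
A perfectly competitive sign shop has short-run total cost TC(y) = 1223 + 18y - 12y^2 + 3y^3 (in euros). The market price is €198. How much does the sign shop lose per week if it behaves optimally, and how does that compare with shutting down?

AVC = 18 - 12y + 3y^2; min AVC = €6 at y = 2. Since P = €198 ≥ min AVC, the firm produces.
With MC = 18 - 24y + 9y^2, P = MC on the upward-sloping part at y* = 6.
TR = 198·6 = 1188. TC = 1223 + 324 = 1547. Profit = 1188 − 1547 = -€359.
By producing, the firm covers all variable cost plus €864 of fixed cost; shutting down would lose the full €1223.

Profit = -€359 at y = 6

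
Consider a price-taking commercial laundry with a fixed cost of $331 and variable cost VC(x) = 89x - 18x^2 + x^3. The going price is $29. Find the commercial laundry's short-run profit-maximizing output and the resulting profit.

AVC = 89 - 18x + x^2; min AVC = $8 at x = 9. Since P = $29 ≥ min AVC, the firm produces.
With MC = 89 - 36x + 3x^2, P = MC on the upward-sloping part at x* = 10.
TR = 29·10 = 290. TC = 331 + 90 = 421. Profit = 290 − 421 = -$131.
That loss of $131 beats the $331 the firm would lose by shutting down; producing recovers $200 of fixed cost.

Profit = -$131 at x = 10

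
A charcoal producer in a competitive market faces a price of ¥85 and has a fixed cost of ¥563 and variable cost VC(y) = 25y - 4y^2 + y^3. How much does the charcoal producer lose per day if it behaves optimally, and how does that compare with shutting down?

AVC = 25 - 4y + y^2; min AVC = ¥21 at y = 2. Since P = ¥85 ≥ min AVC, the firm produces.
With MC = 25 - 8y + 3y^2, P = MC on the upward-sloping part at y* = 6.
TR = 85·6 = 510. TC = 563 + 222 = 785. Profit = 510 − 785 = -¥275.
Shutting down would mean losing the fixed cost of ¥563, so operating at a loss of ¥275 is better by ¥288.

Profit = -¥275 at y = 6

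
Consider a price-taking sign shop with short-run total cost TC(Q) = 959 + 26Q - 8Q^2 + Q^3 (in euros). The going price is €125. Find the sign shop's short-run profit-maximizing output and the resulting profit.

Profit = -€149 at Q = 9

AVC = 26 - 8Q + Q^2; min AVC = €10 at Q = 4. Since P = €125 ≥ min AVC, the firm produces.
MC = 26 - 16Q + 3Q^2. Setting P = MC and taking the root on the rising branch gives Q* = 9.
TR = 125·9 = 1125. TC = 959 + 315 = 1274. Profit = 1125 − 1274 = -€149.
By producing, the firm covers all variable cost plus €810 of fixed cost; shutting down would lose the full €959.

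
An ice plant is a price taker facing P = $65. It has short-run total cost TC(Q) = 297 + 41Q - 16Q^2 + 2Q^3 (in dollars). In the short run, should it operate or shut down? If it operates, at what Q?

Strip out fixed cost: VC = 41Q - 16Q^2 + 2Q^3. Then AVC = 41 - 16Q + 2Q^2 and MC = 41 - 32Q + 6Q^2.
AVC hits its minimum where MC = AVC, at Q = 4, giving min AVC = 41 - 16·4 + 2·4^2 = $9.
P = $65 exceeds min AVC = $9, so the firm stays open.
Set P = MC: 65 = 41 - 32Q + 6Q^2 → -24 - 32Q + 6Q^2 = 0. The roots are Q = -2/3 and Q = 6; the profit-maximizing output is on the rising part of MC, so Q* = 6.
Check: AVC at Q = 6 is $17 ≤ P, so revenue covers variable cost.
Profit = P·Q − TC = 65·6 − 399 = -$9, a loss, but smaller than the $297 fixed cost the firm would lose by shutting down.

Produce at Q = 6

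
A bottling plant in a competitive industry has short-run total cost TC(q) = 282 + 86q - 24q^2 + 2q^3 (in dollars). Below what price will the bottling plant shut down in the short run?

$14 per unit

The firm shuts down when price falls below the minimum of average variable cost. AVC = VC/q = 86 - 24q + 2q^2.
dAVC/dq = -24 + 4q = 0 gives q = 6. min AVC = 86 - 24·6 + 2·6^2 = 14.
For P < $14 the firm produces nothing.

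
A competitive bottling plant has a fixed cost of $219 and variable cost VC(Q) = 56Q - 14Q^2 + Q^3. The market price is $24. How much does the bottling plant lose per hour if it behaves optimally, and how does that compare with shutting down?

Profit = -$91 at Q = 8

AVC = 56 - 14Q + Q^2 has its minimum $7 at Q = 7; price $24 clears that bar, so the firm operates.
MC = 56 - 28Q + 3Q^2. Setting P = MC and taking the root on the rising branch gives Q* = 8.
TR = 24·8 = 192. TC = 219 + 64 = 283. Profit = 192 − 283 = -$91.
By producing, the firm covers all variable cost plus $128 of fixed cost; shutting down would lose the full $219.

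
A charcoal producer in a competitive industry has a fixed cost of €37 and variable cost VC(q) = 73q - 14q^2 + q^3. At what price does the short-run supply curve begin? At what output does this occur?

€24 per unit, at q = 7

Short-run supply begins at min AVC. From VC = 73q - 14q^2 + q^3, AVC = 73 - 14q + q^2.
At the minimum of AVC, MC = AVC. MC = 73 - 28q + 3q^2; setting MC = AVC gives 2q^2 - 14q = 0, so q = 7. min AVC = 24.
For P < €24 the firm produces nothing.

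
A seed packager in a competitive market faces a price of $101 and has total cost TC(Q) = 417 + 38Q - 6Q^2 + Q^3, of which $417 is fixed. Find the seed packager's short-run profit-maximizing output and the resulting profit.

AVC = 38 - 6Q + Q^2 has its minimum $29 at Q = 3; price $101 clears that bar, so the firm operates.
MC = 38 - 12Q + 3Q^2. Setting P = MC and taking the root on the rising branch gives Q* = 7.
TR = 101·7 = 707. TC = 417 + 315 = 732. Profit = 707 − 732 = -$25.
By producing, the firm covers all variable cost plus $392 of fixed cost; shutting down would lose the full $417.

Profit = -$25 at Q = 7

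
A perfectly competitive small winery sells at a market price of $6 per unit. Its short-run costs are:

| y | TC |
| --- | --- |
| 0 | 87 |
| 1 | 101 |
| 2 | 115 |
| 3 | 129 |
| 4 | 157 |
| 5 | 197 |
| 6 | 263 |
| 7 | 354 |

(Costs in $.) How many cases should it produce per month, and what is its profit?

y = 0 (shut down); profit = -$87

Profit at each row (π = 6y − TC): y=0: -87; y=1: -95; y=2: -103; y=3: -111; y=4: -133; y=5: -167; y=6: -227; y=7: -312.
Profit is highest at y = 0. Equivalently, the lowest AVC in the table is 14/1 ≈ $14 at y = 1, and P = $6 falls below it — price never covers variable cost, so the firm shuts down and loses only its fixed cost.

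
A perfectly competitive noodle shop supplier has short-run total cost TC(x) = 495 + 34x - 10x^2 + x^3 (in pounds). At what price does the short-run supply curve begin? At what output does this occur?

£9 per unit, at x = 5

The shutdown price is the minimum of AVC. VC = 34x - 10x^2 + x^3, so AVC = 34 - 10x + x^2.
dAVC/dx = -10 + 2x = 0 gives x = 5. min AVC = 34 - 10·5 + 5^2 = 9.
For P < £9 the firm produces nothing.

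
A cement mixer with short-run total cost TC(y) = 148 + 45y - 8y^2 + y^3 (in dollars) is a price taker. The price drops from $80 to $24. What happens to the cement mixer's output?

Output falls from 7 to 0 (the firm shuts down)

MC = 45 - 16y + 3y^2; the shutdown threshold is min AVC = $29 (at y = 4).
At P = $80 ≥ min AVC, set P = MC on the rising branch: y = 7.
At P = $24 < min AVC = $29, price no longer covers variable cost at any output, so the firm shuts down: y = 0.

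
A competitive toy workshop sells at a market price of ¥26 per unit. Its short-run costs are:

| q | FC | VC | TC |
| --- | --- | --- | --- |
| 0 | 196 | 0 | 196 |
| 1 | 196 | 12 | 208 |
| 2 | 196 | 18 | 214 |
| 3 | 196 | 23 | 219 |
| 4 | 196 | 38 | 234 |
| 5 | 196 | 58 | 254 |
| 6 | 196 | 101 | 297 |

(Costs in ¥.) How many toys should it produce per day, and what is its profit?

q = 5; profit = -¥124

Compute π = P·q − TC at each output: q=0: -196; q=1: -182; q=2: -162; q=3: -141; q=4: -130; q=5: -124; q=6: -141.
Profit is maximized at q = 5. AVC there is 58/5 = ¥11.60 ≤ P, so producing beats shutting down (which would give -¥196).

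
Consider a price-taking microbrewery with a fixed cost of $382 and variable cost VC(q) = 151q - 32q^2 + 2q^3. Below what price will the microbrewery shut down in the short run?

The firm shuts down when price falls below the minimum of average variable cost. AVC = VC/q = 151 - 32q + 2q^2.
At the minimum of AVC, MC = AVC. MC = 151 - 64q + 6q^2; setting MC = AVC gives 4q^2 - 32q = 0, so q = 8. min AVC = 23.
The firm shuts down for any P below $23.

$23 per unit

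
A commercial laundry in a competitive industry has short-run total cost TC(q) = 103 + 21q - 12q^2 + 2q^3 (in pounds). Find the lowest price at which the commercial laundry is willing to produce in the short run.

Short-run supply begins at min AVC. From VC = 21q - 12q^2 + 2q^3, AVC = 21 - 12q + 2q^2.
At the minimum of AVC, MC = AVC. MC = 21 - 24q + 6q^2; setting MC = AVC gives 4q^2 - 12q = 0, so q = 3. min AVC = 3.
The firm shuts down for any P below £3.

£3 per unit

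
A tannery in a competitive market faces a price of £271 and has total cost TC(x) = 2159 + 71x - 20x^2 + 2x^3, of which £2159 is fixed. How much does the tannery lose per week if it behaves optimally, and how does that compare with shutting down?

Profit = -£159 at x = 10

AVC = 71 - 20x + 2x^2 has its minimum £21 at x = 5; price £271 clears that bar, so the firm operates.
MC = 71 - 40x + 6x^2. Setting P = MC and taking the root on the rising branch gives x* = 10.
TR = 271·10 = 2710. TC = 2159 + 710 = 2869. Profit = 2710 − 2869 = -£159.
Shutting down would mean losing the fixed cost of £2159, so operating at a loss of £159 is better by £2000.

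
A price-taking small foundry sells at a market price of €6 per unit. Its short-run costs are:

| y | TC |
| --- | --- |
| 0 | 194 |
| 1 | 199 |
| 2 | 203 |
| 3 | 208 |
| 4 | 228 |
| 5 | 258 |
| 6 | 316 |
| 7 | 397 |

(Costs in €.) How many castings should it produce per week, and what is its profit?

Tabulate TR − TC: y=0: -194; y=1: -193; y=2: -191; y=3: -190; y=4: -204; y=5: -228; y=6: -280; y=7: -355.
Profit is maximized at y = 3. AVC there is 14/3 = €4.67 ≤ P, so producing beats shutting down (which would give -€194).

y = 3; profit = -€190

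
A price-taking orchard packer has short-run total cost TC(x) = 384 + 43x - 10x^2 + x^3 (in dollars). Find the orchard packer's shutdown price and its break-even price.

Shutdown price = min AVC. AVC = 43 - 10x + x^2, with vertex at x = 5 and minimum $18.
ATC = 384/x + 43 - 10x + x^2. Setting dATC/dx = −384/x^2 − 10 + 2x = 0 gives x = 8 (since 2·8^3 − 10·8^2 = 384).
min ATC = 384/8 + 43 − 10·8 + 8^2 = $75. That is the break-even price.
For $18 ≤ P < $75 the firm produces at a loss; below $18 it shuts down.

Shutdown price = $18; break-even price = $75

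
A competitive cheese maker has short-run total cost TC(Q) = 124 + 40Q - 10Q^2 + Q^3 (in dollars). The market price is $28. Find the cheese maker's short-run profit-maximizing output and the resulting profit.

AVC = 40 - 10Q + Q^2 has its minimum $15 at Q = 5; price $28 clears that bar, so the firm operates.
MC = 40 - 20Q + 3Q^2. Setting P = MC and taking the root on the rising branch gives Q* = 6.
TR = 28·6 = 168. TC = 124 + 96 = 220. Profit = 168 − 220 = -$52.
By producing, the firm covers all variable cost plus $72 of fixed cost; shutting down would lose the full $124.

Profit = -$52 at Q = 6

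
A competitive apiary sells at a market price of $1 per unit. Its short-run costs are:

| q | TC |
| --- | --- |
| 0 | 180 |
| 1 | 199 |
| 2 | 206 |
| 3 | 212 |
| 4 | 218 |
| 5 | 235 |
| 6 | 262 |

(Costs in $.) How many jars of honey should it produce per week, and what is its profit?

q = 0 (shut down); profit = -$180

Tabulate TR − TC: q=0: -180; q=1: -198; q=2: -204; q=3: -209; q=4: -214; q=5: -230; q=6: -256.
Profit is highest at q = 0. Equivalently, the lowest AVC in the table is 38/4 ≈ $9.50 at q = 4, and P = $1 falls below it — price never covers variable cost, so the firm shuts down and loses only its fixed cost.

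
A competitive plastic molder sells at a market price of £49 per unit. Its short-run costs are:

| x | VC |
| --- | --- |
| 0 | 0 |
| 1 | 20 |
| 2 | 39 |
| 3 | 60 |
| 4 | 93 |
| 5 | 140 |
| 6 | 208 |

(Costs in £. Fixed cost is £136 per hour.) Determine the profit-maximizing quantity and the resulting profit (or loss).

Profit at each row (π = 49x − TC): x=0: -136; x=1: -107; x=2: -77; x=3: -49; x=4: -33; x=5: -31; x=6: -50.
Profit is maximized at x = 5. AVC there is 140/5 = £28 ≤ P, so producing beats shutting down (which would give -£136).

x = 5; profit = -£31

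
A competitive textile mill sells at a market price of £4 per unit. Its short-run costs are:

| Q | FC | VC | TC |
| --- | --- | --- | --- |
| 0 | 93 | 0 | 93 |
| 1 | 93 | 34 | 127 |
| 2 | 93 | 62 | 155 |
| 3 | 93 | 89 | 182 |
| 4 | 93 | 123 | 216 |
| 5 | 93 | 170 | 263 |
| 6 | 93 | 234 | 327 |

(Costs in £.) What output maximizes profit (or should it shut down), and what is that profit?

Q = 0 (shut down); profit = -£93

Profit at each row (π = 4Q − TC): Q=0: -93; Q=1: -123; Q=2: -147; Q=3: -170; Q=4: -200; Q=5: -243; Q=6: -303.
Profit is highest at Q = 0. Equivalently, the lowest AVC in the table is 89/3 ≈ £29.67 at Q = 3, and P = £4 falls below it — price never covers variable cost, so the firm shuts down and loses only its fixed cost.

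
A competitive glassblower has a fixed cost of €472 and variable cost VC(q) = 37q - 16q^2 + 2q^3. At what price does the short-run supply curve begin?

€5 per unit

The firm shuts down when price falls below the minimum of average variable cost. AVC = VC/q = 37 - 16q + 2q^2.
dAVC/dq = -16 + 4q = 0 gives q = 4. min AVC = 37 - 16·4 + 2·4^2 = 5.
The firm shuts down for any P below €5.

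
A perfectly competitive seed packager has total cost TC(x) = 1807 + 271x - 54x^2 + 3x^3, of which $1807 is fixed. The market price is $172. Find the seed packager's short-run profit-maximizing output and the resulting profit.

AVC = 271 - 54x + 3x^2 has its minimum $28 at x = 9; price $172 clears that bar, so the firm operates.
MC = 271 - 108x + 9x^2. Setting P = MC and taking the root on the rising branch gives x* = 11.
TR = 172·11 = 1892. TC = 1807 + 440 = 2247. Profit = 1892 − 2247 = -$355.
Shutting down would mean losing the fixed cost of $1807, so operating at a loss of $355 is better by $1452.

Profit = -$355 at x = 11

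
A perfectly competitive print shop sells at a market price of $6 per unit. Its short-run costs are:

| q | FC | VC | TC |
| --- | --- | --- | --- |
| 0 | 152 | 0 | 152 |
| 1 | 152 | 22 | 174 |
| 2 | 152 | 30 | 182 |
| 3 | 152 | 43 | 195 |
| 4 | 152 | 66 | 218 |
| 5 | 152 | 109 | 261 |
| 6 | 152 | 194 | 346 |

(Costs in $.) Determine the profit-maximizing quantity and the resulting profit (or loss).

Compute π = P·q − TC at each output: q=0: -152; q=1: -168; q=2: -170; q=3: -177; q=4: -194; q=5: -231; q=6: -310.
Profit is highest at q = 0. Equivalently, the lowest AVC in the table is 43/3 ≈ $14.33 at q = 3, and P = $6 falls below it — price never covers variable cost, so the firm shuts down and loses only its fixed cost.

q = 0 (shut down); profit = -$152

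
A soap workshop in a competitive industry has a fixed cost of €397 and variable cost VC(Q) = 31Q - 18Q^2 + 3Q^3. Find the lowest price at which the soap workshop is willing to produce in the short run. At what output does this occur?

€4 per unit, at Q = 3

Short-run supply begins at min AVC. From VC = 31Q - 18Q^2 + 3Q^3, AVC = 31 - 18Q + 3Q^2.
dAVC/dQ = -18 + 6Q = 0 gives Q = 3. min AVC = 31 - 18·3 + 3·3^2 = 4.
So the shutdown price is €4.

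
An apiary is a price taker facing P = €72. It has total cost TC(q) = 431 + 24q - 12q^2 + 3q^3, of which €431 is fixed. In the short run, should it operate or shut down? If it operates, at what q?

Produce at q = 4

Variable cost is VC = 24q - 12q^2 + 3q^3, so AVC = VC/q = 24 - 12q + 3q^2 and MC = dTC/dq = 24 - 24q + 9q^2.
The AVC parabola has its vertex at q = 12/6 = 2, where AVC = 24 - 12·2 + 3·2^2 = €12.
Since P = €72 ≥ min AVC = €12, price covers variable cost and the firm should produce.
P = MC gives -48 - 24q + 9q^2 = 0, with roots -4/3 and 4. Take the larger (rising MC): q* = 4.
Check: AVC at q = 4 is €24 ≤ P, so revenue covers variable cost.
Profit = P·q − TC = 72·4 − 527 = -€239, a loss, but smaller than the €431 fixed cost the firm would lose by shutting down.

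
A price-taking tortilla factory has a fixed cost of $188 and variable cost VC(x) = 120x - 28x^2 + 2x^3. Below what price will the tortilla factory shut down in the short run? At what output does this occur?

Short-run supply begins at min AVC. From VC = 120x - 28x^2 + 2x^3, AVC = 120 - 28x + 2x^2.
dAVC/dx = -28 + 4x = 0 gives x = 7. min AVC = 120 - 28·7 + 2·7^2 = 22.
So the shutdown price is $22.

$22 per unit, at x = 7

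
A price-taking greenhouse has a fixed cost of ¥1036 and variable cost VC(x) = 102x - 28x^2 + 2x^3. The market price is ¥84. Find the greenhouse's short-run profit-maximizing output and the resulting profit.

Profit = -¥388 at x = 9

AVC = 102 - 28x + 2x^2 has its minimum ¥4 at x = 7; price ¥84 clears that bar, so the firm operates.
MC = 102 - 56x + 6x^2. Setting P = MC and taking the root on the rising branch gives x* = 9.
TR = 84·9 = 756. TC = 1036 + 108 = 1144. Profit = 756 − 1144 = -¥388.
Shutting down would mean losing the fixed cost of ¥1036, so operating at a loss of ¥388 is better by ¥648.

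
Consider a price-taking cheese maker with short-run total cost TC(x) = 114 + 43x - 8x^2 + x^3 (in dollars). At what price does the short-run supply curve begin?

Short-run supply begins at min AVC. From VC = 43x - 8x^2 + x^3, AVC = 43 - 8x + x^2.
dAVC/dx = -8 + 2x = 0 gives x = 4. min AVC = 43 - 8·4 + 4^2 = 27.
So the shutdown price is $27.

$27 per unit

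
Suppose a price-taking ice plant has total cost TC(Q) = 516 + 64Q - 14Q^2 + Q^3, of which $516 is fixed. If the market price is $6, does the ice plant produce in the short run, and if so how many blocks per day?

Strip out fixed cost: VC = 64Q - 14Q^2 + Q^3. Then AVC = 64 - 14Q + Q^2 and MC = 64 - 28Q + 3Q^2.
AVC hits its minimum where MC = AVC, at Q = 7, giving min AVC = 64 - 14·7 + 7^2 = $15.
Since P = $6 < min AVC = $15, price fails to cover variable cost at any output.
The firm minimizes its loss by shutting down and losing only its fixed cost of $516.

Shut down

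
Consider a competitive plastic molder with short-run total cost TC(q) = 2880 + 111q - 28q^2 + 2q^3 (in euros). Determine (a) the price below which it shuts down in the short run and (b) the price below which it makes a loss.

Shutdown price = €13; break-even price = €303

AVC = 111 - 28q + 2q^2; minimized at q = 7, giving min AVC = €13. That is the shutdown price.
ATC = 2880/q + 111 - 28q + 2q^2. Setting dATC/dq = −2880/q^2 − 28 + 4q = 0 gives q = 12 (since 4·12^3 − 28·12^2 = 2880).
min ATC = 2880/12 + 111 − 28·12 + 2·12^2 = €303. That is the break-even price.
For €13 ≤ P < €303 the firm produces at a loss; below €13 it shuts down.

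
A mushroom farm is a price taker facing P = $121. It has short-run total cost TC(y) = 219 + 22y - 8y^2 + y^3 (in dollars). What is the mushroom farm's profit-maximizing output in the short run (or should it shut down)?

Strip out fixed cost: VC = 22y - 8y^2 + y^3. Then AVC = 22 - 8y + y^2 and MC = 22 - 16y + 3y^2.
AVC is minimized where dAVC/dy = -8 + 2y = 0, at y = 4; min AVC = 22 - 8·4 + 4^2 = $6.
Since P = $121 ≥ min AVC = $6, price covers variable cost and the firm should produce.
Solving P = MC: -99 - 16y + 3y^2 = 0 ⇒ y = -11/3 or 9. On the upward-sloping branch, y* = 9.
Check: AVC at y = 9 is $31 ≤ P, so revenue covers variable cost.
Profit = P·y − TC = 121·9 − 498 = $591.

Produce at y = 9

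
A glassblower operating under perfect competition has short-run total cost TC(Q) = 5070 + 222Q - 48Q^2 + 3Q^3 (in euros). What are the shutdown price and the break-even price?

Shutdown price = €30; break-even price = €495

Shutdown price = min AVC. AVC = 222 - 48Q + 3Q^2, with vertex at Q = 8 and minimum €30.
ATC = 5070/Q + 222 - 48Q + 3Q^2. Setting dATC/dQ = −5070/Q^2 − 48 + 6Q = 0 gives Q = 13 (since 6·13^3 − 48·13^2 = 5070).
min ATC = 5070/13 + 222 − 48·13 + 3·13^2 = €495. That is the break-even price.
For €30 ≤ P < €495 the firm produces at a loss; below €30 it shuts down.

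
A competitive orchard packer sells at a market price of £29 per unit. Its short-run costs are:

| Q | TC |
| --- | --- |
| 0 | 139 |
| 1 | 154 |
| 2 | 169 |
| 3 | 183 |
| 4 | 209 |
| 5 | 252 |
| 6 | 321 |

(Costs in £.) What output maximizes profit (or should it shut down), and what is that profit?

Q = 4; profit = -£93

Tabulate TR − TC: Q=0: -139; Q=1: -125; Q=2: -111; Q=3: -96; Q=4: -93; Q=5: -107; Q=6: -147.
Profit is maximized at Q = 4. AVC there is 70/4 = £17.50 ≤ P, so producing beats shutting down (which would give -£139).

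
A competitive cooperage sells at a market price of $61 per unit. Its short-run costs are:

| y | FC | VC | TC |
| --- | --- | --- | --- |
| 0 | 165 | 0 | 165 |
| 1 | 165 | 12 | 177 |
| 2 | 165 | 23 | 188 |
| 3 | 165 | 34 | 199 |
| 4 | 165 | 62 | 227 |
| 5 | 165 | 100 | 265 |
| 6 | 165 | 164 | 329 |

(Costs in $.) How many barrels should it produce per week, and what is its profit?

y = 5; profit = $40

Tabulate TR − TC: y=0: -165; y=1: -116; y=2: -66; y=3: -16; y=4: 17; y=5: 40; y=6: 37.
Profit is maximized at y = 5. AVC there is 100/5 = $20 ≤ P, so producing beats shutting down (which would give -$165).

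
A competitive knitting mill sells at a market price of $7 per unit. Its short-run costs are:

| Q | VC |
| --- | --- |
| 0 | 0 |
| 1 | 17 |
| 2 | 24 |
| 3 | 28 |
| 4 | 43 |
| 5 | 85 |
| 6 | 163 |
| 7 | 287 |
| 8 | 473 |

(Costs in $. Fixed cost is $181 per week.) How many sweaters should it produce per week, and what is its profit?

Q = 0 (shut down); profit = -$181

Tabulate TR − TC: Q=0: -181; Q=1: -191; Q=2: -191; Q=3: -188; Q=4: -196; Q=5: -231; Q=6: -302; Q=7: -419; Q=8: -598.
Profit is highest at Q = 0. Equivalently, the lowest AVC in the table is 28/3 ≈ $9.33 at Q = 3, and P = $7 falls below it — price never covers variable cost, so the firm shuts down and loses only its fixed cost.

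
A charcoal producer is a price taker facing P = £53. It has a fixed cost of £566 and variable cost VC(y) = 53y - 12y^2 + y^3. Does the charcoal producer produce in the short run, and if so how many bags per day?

Strip out fixed cost: VC = 53y - 12y^2 + y^3. Then AVC = 53 - 12y + y^2 and MC = 53 - 24y + 3y^2.
The AVC parabola has its vertex at y = 12/2 = 6, where AVC = 53 - 12·6 + 6^2 = £17.
Because £53 ≥ £17, revenue can cover variable cost; the firm operates.
P = MC gives -24y + 3y^2 = 0, with roots 0 and 8. Take the larger (rising MC): y* = 8.
Check: AVC at y = 8 is £21 ≤ P, so revenue covers variable cost.
Profit = P·y − TC = 53·8 − 734 = -£310, a loss, but smaller than the £566 fixed cost the firm would lose by shutting down.

Produce at y = 8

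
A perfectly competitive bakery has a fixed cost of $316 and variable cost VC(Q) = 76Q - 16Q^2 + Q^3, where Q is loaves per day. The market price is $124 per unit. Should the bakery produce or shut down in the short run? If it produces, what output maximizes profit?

From TC, MC = TC'(Q) = 76 - 32Q + 3Q^2 and AVC = VC/Q = 76 - 16Q + Q^2.
AVC is minimized where dAVC/dQ = -16 + 2Q = 0, at Q = 8; min AVC = 76 - 16·8 + 8^2 = $12.
P = $124 exceeds min AVC = $12, so the firm stays open.
P = MC gives -48 - 32Q + 3Q^2 = 0, with roots -4/3 and 12. Take the larger (rising MC): Q* = 12.
Check: AVC at Q = 12 is $28 ≤ P, so revenue covers variable cost.
Profit = P·Q − TC = 124·12 − 652 = $836.

Produce at Q = 12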